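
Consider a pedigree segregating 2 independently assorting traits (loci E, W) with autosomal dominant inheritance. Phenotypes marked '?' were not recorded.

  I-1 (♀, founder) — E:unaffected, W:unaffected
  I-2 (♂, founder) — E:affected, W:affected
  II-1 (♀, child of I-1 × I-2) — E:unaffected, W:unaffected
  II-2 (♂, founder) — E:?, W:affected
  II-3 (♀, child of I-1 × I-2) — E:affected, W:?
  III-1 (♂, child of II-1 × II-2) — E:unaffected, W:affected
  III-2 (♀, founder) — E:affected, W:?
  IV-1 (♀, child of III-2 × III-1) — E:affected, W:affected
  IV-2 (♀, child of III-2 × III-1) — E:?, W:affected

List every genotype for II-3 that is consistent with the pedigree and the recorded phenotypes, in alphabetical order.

II-3 ∈ {Ee Ww, Ee ww}

E/I-1 un ·: ee
E/I-2 aff ·: Ee
E/II-1 un I-1×I-2: ee
E/II-2 ? ·: ee|Ee
E/II-3 aff I-1×I-2: Ee
E/III-1 un II-1×II-2: ee
E/III-2 aff ·: Ee|EE
E/IV-1 aff III-2×III-1: Ee
E/IV-2 ? III-2×III-1: ee|Ee
⇒ E over [I-1,I-2,II-1,II-2,II-3,III-1,III-2,IV-1,IV-2]: 6 consistent
W/I-1 un ·: ww
W/I-2 aff ·: Ww
W/II-1 un I-1×I-2: ww
W/II-2 aff ·: Ww|WW
W/II-3 ? I-1×I-2: ww|Ww
W/III-1 aff II-1×II-2: Ww
W/III-2 ? ·: ww|Ww|WW
W/IV-1 aff III-2×III-1: Ww|WW
W/IV-2 aff III-2×III-1: Ww|WW
⇒ W over [I-1,I-2,II-1,II-2,II-3,III-1,III-2,IV-1,IV-2]: 36 consistent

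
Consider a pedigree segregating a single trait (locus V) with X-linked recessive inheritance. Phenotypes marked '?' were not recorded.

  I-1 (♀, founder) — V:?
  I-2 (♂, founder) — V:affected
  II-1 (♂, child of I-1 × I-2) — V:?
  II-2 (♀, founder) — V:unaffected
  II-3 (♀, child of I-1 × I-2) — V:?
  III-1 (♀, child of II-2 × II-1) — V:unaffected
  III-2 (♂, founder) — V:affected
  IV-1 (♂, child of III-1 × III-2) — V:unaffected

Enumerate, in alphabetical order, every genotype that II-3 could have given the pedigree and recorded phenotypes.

V/I-1 ? ·: X^VX^V|X^VX^v|X^vX^v
V/I-2 aff ·: X^vY
V/II-1 ? I-1×I-2: X^VY|X^vY
V/II-2 un ·: X^VX^V|X^VX^v
V/II-3 ? I-1×I-2: X^VX^v|X^vX^v
V/III-1 un II-2×II-1: X^VX^V|X^VX^v
V/III-2 aff ·: X^vY
V/IV-1 un III-1×III-2: X^VY
⇒ V over [I-1,I-2,II-1,II-2,II-3,III-1,III-2,IV-1]: 15 consistent

II-3 ∈ {X^VX^v, X^vX^v}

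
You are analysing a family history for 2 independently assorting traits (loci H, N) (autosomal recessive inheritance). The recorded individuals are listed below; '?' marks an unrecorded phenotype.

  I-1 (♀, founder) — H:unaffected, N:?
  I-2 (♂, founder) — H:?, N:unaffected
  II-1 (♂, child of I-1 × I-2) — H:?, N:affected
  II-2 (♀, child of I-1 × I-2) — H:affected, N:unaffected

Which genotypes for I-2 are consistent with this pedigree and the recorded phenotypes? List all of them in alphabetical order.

H/I-1 un ·: Hh
H/I-2 ? ·: Hh|hh
H/II-1 ? I-1×I-2: HH|Hh|hh
H/II-2 aff I-1×I-2: hh
⇒ H over [I-1,I-2,II-1,II-2]: 5 consistent
N/I-1 ? ·: Nn|nn
N/I-2 un ·: Nn
N/II-1 aff I-1×I-2: nn
N/II-2 un I-1×I-2: NN|Nn
⇒ N over [I-1,I-2,II-1,II-2]: 3 consistent

I-2 ∈ {Hh Nn, hh Nn}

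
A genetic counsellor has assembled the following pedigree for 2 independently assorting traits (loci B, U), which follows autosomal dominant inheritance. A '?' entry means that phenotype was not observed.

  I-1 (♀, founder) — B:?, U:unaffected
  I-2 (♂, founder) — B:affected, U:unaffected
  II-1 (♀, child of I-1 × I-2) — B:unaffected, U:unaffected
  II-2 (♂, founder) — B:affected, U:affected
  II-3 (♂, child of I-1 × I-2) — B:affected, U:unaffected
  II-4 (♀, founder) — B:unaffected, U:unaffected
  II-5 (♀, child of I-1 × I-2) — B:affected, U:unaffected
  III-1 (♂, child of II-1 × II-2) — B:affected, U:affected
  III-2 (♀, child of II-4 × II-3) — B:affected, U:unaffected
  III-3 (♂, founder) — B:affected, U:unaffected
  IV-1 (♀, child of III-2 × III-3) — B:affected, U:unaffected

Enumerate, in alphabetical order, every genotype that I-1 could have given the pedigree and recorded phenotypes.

I-1 ∈ {Bb uu, bb uu}

B/I-1 ? ·: bb|Bb
B/I-2 aff ·: Bb
B/II-1 un I-1×I-2: bb
B/II-2 aff ·: Bb|BB
B/II-3 aff I-1×I-2: Bb|BB
B/II-4 un ·: bb
B/II-5 aff I-1×I-2: Bb|BB
B/III-1 aff II-1×II-2: Bb
B/III-2 aff II-4×II-3: Bb
B/III-3 aff ·: Bb|BB
B/IV-1 aff III-2×III-3: Bb|BB
⇒ B over [I-1,I-2,II-1,II-2,II-3,II-4,II-5,III-1,III-2,III-3,IV-1]: 40 consistent
U/I-1 un ·: uu
U/I-2 un ·: uu
U/II-1 un I-1×I-2: uu
U/II-2 aff ·: Uu|UU
U/II-3 un I-1×I-2: uu
U/II-4 un ·: uu
U/II-5 un I-1×I-2: uu
U/III-1 aff II-1×II-2: Uu
U/III-2 un II-4×II-3: uu
U/III-3 un ·: uu
U/IV-1 un III-2×III-3: uu
⇒ U over [I-1,I-2,II-1,II-2,II-3,II-4,II-5,III-1,III-2,III-3,IV-1]: 2 consistent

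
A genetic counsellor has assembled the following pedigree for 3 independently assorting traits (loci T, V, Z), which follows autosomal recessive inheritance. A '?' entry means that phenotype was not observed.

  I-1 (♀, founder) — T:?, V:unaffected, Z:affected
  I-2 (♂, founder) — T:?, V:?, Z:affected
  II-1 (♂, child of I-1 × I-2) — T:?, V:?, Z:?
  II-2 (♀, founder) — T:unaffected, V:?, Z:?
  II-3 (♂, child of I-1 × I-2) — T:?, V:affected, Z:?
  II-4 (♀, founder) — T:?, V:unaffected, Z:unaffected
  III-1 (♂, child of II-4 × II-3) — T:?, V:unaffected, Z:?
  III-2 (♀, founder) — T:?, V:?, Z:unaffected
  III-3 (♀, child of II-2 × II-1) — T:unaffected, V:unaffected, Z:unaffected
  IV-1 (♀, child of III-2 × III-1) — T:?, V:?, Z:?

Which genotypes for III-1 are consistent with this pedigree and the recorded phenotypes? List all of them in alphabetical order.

III-1 ∈ {TT Vv Zz, TT Vv zz, Tt Vv Zz, Tt Vv zz, tt Vv Zz, tt Vv zz}

T/I-1 ? ·: TT|Tt|tt
T/I-2 ? ·: TT|Tt|tt
T/II-1 ? I-1×I-2: TT|Tt|tt
T/II-2 un ·: TT|Tt
T/II-3 ? I-1×I-2: TT|Tt|tt
T/II-4 ? ·: TT|Tt|tt
T/III-1 ? II-4×II-3: TT|Tt|tt
T/III-2 ? ·: TT|Tt|tt
T/III-3 un II-2×II-1: TT|Tt
T/IV-1 ? III-2×III-1: TT|Tt|tt
⇒ T over [I-1,I-2,II-1,II-2,II-3,II-4,III-1,III-2,III-3,IV-1]: 2669 consistent
V/I-1 un ·: Vv
V/I-2 ? ·: Vv|vv
V/II-1 ? I-1×I-2: VV|Vv|vv
V/II-2 ? ·: VV|Vv|vv
V/II-3 aff I-1×I-2: vv
V/II-4 un ·: VV|Vv
V/III-1 un II-4×II-3: Vv
V/III-2 ? ·: VV|Vv|vv
V/III-3 un II-2×II-1: VV|Vv
V/IV-1 ? III-2×III-1: VV|Vv|vv
⇒ V over [I-1,I-2,II-1,II-2,II-3,II-4,III-1,III-2,III-3,IV-1]: 252 consistent
Z/I-1 aff ·: zz
Z/I-2 aff ·: zz
Z/II-1 ? I-1×I-2: zz
Z/II-2 ? ·: ZZ|Zz
Z/II-3 ? I-1×I-2: zz
Z/II-4 un ·: ZZ|Zz
Z/III-1 ? II-4×II-3: Zz|zz
Z/III-2 un ·: ZZ|Zz
Z/III-3 un II-2×II-1: Zz
Z/IV-1 ? III-2×III-1: ZZ|Zz|zz
⇒ Z over [I-1,I-2,II-1,II-2,II-3,II-4,III-1,III-2,III-3,IV-1]: 26 consistent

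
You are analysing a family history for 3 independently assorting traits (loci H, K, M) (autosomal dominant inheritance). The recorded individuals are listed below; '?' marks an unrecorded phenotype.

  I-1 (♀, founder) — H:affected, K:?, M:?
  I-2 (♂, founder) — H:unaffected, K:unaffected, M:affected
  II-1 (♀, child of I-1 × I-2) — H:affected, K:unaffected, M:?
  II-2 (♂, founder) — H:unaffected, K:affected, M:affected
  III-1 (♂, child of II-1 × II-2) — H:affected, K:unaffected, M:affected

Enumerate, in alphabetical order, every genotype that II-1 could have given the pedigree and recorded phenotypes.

H/I-1 aff ·: Hh|HH
H/I-2 un ·: hh
H/II-1 aff I-1×I-2: Hh
H/II-2 un ·: hh
H/III-1 aff II-1×II-2: Hh
⇒ H over [I-1,I-2,II-1,II-2,III-1]: 2 consistent
K/I-1 ? ·: kk|Kk
K/I-2 un ·: kk
K/II-1 un I-1×I-2: kk
K/II-2 aff ·: Kk
K/III-1 un II-1×II-2: kk
⇒ K over [I-1,I-2,II-1,II-2,III-1]: 2 consistent
M/I-1 ? ·: mm|Mm|MM
M/I-2 aff ·: Mm|MM
M/II-1 ? I-1×I-2: mm|Mm|MM
M/II-2 aff ·: Mm|MM
M/III-1 aff II-1×II-2: Mm|MM
⇒ M over [I-1,I-2,II-1,II-2,III-1]: 36 consistent

II-1 ∈ {Hh kk MM, Hh kk Mm, Hh kk mm}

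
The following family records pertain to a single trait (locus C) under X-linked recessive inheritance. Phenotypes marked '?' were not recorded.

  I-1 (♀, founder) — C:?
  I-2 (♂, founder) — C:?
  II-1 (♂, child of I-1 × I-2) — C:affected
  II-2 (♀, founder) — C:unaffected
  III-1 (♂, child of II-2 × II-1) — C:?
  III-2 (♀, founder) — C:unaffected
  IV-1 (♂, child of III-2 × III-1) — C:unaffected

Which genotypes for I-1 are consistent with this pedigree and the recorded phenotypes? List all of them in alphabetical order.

C/I-1 ? ·: X^CX^c|X^cX^c
C/I-2 ? ·: X^CY|X^cY
C/II-1 aff I-1×I-2: X^cY
C/II-2 un ·: X^CX^C|X^CX^c
C/III-1 ? II-2×II-1: X^CY|X^cY
C/III-2 un ·: X^CX^C|X^CX^c
C/IV-1 un III-2×III-1: X^CY
⇒ C over [I-1,I-2,II-1,II-2,III-1,III-2,IV-1]: 24 consistent

I-1 ∈ {X^CX^c, X^cX^c}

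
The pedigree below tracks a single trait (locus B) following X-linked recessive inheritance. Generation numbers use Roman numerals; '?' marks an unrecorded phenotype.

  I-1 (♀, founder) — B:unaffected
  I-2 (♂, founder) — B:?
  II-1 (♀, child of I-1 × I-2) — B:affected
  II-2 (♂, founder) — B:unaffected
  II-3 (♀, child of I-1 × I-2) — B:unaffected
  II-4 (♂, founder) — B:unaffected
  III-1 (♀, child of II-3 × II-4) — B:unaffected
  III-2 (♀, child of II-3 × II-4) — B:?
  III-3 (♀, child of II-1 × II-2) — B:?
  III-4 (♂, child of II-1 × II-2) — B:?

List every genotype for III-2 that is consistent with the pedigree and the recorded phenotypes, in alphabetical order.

B/I-1 un ·: X^BX^b
B/I-2 ? ·: X^bY
B/II-1 aff I-1×I-2: X^bX^b
B/II-2 un ·: X^BY
B/II-3 un I-1×I-2: X^BX^b
B/II-4 un ·: X^BY
B/III-1 un II-3×II-4: X^BX^B|X^BX^b
B/III-2 ? II-3×II-4: X^BX^B|X^BX^b
B/III-3 ? II-1×II-2: X^BX^b
B/III-4 ? II-1×II-2: X^bY
⇒ B over [I-1,I-2,II-1,II-2,II-3,II-4,III-1,III-2,III-3,III-4]: 4 consistent

III-2 ∈ {X^BX^B, X^BX^b}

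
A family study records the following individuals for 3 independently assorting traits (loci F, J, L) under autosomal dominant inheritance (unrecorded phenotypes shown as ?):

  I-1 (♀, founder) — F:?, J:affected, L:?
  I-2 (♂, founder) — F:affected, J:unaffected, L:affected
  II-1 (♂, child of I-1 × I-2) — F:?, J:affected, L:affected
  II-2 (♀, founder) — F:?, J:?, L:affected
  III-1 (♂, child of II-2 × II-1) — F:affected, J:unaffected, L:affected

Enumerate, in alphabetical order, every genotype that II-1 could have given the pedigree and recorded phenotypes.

II-1 ∈ {FF Jj LL, FF Jj Ll, Ff Jj LL, Ff Jj Ll, ff Jj LL, ff Jj Ll}

F/I-1 ? ·: ff|Ff|FF
F/I-2 aff ·: Ff|FF
F/II-1 ? I-1×I-2: ff|Ff|FF
F/II-2 ? ·: ff|Ff|FF
F/III-1 aff II-2×II-1: Ff|FF
⇒ F over [I-1,I-2,II-1,II-2,III-1]: 45 consistent
J/I-1 aff ·: Jj|JJ
J/I-2 un ·: jj
J/II-1 aff I-1×I-2: Jj
J/II-2 ? ·: jj|Jj
J/III-1 un II-2×II-1: jj
⇒ J over [I-1,I-2,II-1,II-2,III-1]: 4 consistent
L/I-1 ? ·: ll|Ll|LL
L/I-2 aff ·: Ll|LL
L/II-1 aff I-1×I-2: Ll|LL
L/II-2 aff ·: Ll|LL
L/III-1 aff II-2×II-1: Ll|LL
⇒ L over [I-1,I-2,II-1,II-2,III-1]: 32 consistent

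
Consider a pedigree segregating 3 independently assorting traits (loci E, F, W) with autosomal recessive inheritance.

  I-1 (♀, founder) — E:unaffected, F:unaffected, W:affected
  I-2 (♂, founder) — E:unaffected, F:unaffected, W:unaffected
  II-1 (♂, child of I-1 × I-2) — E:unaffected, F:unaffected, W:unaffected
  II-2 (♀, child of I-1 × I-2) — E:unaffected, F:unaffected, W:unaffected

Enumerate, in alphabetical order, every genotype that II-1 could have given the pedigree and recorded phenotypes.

II-1 ∈ {EE FF Ww, EE Ff Ww, Ee FF Ww, Ee Ff Ww}

E/I-1 un ·: EE|Ee
E/I-2 un ·: EE|Ee
E/II-1 un I-1×I-2: EE|Ee
E/II-2 un I-1×I-2: EE|Ee
⇒ E over [I-1,I-2,II-1,II-2]: 13 consistent
F/I-1 un ·: FF|Ff
F/I-2 un ·: FF|Ff
F/II-1 un I-1×I-2: FF|Ff
F/II-2 un I-1×I-2: FF|Ff
⇒ F over [I-1,I-2,II-1,II-2]: 13 consistent
W/I-1 aff ·: ww
W/I-2 un ·: WW|Ww
W/II-1 un I-1×I-2: Ww
W/II-2 un I-1×I-2: Ww
⇒ W over [I-1,I-2,II-1,II-2]: 2 consistent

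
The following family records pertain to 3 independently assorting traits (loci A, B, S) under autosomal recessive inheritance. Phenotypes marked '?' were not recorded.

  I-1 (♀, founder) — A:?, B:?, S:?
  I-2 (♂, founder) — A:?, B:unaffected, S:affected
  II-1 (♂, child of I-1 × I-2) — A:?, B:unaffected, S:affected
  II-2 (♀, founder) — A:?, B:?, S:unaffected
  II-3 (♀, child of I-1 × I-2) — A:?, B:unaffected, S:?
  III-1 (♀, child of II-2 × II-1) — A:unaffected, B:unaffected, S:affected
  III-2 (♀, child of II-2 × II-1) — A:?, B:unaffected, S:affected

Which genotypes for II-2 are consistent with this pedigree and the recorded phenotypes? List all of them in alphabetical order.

II-2 ∈ {AA BB Ss, AA Bb Ss, AA bb Ss, Aa BB Ss, Aa Bb Ss, Aa bb Ss, aa BB Ss, aa Bb Ss, aa bb Ss}

A/I-1 ? ·: AA|Aa|aa
A/I-2 ? ·: AA|Aa|aa
A/II-1 ? I-1×I-2: AA|Aa|aa
A/II-2 ? ·: AA|Aa|aa
A/II-3 ? I-1×I-2: AA|Aa|aa
A/III-1 un II-2×II-1: AA|Aa
A/III-2 ? II-2×II-1: AA|Aa|aa
⇒ A over [I-1,I-2,II-1,II-2,II-3,III-1,III-2]: 228 consistent
B/I-1 ? ·: BB|Bb|bb
B/I-2 un ·: BB|Bb
B/II-1 un I-1×I-2: BB|Bb
B/II-2 ? ·: BB|Bb|bb
B/II-3 un I-1×I-2: BB|Bb
B/III-1 un II-2×II-1: BB|Bb
B/III-2 un II-2×II-1: BB|Bb
⇒ B over [I-1,I-2,II-1,II-2,II-3,III-1,III-2]: 114 consistent
S/I-1 ? ·: Ss|ss
S/I-2 aff ·: ss
S/II-1 aff I-1×I-2: ss
S/II-2 un ·: Ss
S/II-3 ? I-1×I-2: Ss|ss
S/III-1 aff II-2×II-1: ss
S/III-2 aff II-2×II-1: ss
⇒ S over [I-1,I-2,II-1,II-2,II-3,III-1,III-2]: 3 consistent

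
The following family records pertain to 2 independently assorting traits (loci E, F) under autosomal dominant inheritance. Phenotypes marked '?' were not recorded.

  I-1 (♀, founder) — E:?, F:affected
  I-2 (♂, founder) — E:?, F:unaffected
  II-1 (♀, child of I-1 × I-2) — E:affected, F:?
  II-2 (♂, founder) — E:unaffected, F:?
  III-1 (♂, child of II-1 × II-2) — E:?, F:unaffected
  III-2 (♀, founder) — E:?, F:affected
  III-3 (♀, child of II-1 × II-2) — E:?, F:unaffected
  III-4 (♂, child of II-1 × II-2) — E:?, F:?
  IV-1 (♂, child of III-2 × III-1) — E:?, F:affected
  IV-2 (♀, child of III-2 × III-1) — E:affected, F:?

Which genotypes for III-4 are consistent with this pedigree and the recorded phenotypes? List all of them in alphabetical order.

III-4 ∈ {Ee FF, Ee Ff, Ee ff, ee FF, ee Ff, ee ff}

E/I-1 ? ·: ee|Ee|EE
E/I-2 ? ·: ee|Ee|EE
E/II-1 aff I-1×I-2: Ee|EE
E/II-2 un ·: ee
E/III-1 ? II-1×II-2: ee|Ee
E/III-2 ? ·: ee|Ee|EE
E/III-3 ? II-1×II-2: ee|Ee
E/III-4 ? II-1×II-2: ee|Ee
E/IV-1 ? III-2×III-1: ee|Ee|EE
E/IV-2 aff III-2×III-1: Ee|EE
⇒ E over [I-1,I-2,II-1,II-2,III-1,III-2,III-3,III-4,IV-1,IV-2]: 468 consistent
F/I-1 aff ·: Ff|FF
F/I-2 un ·: ff
F/II-1 ? I-1×I-2: ff|Ff
F/II-2 ? ·: ff|Ff
F/III-1 un II-1×II-2: ff
F/III-2 aff ·: Ff|FF
F/III-3 un II-1×II-2: ff
F/III-4 ? II-1×II-2: ff|Ff|FF
F/IV-1 aff III-2×III-1: Ff
F/IV-2 ? III-2×III-1: ff|Ff
⇒ F over [I-1,I-2,II-1,II-2,III-1,III-2,III-3,III-4,IV-1,IV-2]: 39 consistent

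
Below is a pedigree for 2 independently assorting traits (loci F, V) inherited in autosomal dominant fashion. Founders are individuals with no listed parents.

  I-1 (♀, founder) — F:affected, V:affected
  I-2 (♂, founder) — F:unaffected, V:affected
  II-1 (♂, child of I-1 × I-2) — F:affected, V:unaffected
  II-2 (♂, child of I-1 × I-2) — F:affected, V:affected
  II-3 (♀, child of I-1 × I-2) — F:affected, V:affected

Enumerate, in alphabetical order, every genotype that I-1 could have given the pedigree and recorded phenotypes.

F/I-1 aff ·: Ff|FF
F/I-2 un ·: ff
F/II-1 aff I-1×I-2: Ff
F/II-2 aff I-1×I-2: Ff
F/II-3 aff I-1×I-2: Ff
⇒ F over [I-1,I-2,II-1,II-2,II-3]: 2 consistent
V/I-1 aff ·: Vv
V/I-2 aff ·: Vv
V/II-1 un I-1×I-2: vv
V/II-2 aff I-1×I-2: Vv|VV
V/II-3 aff I-1×I-2: Vv|VV
⇒ V over [I-1,I-2,II-1,II-2,II-3]: 4 consistent

I-1 ∈ {FF Vv, Ff Vv}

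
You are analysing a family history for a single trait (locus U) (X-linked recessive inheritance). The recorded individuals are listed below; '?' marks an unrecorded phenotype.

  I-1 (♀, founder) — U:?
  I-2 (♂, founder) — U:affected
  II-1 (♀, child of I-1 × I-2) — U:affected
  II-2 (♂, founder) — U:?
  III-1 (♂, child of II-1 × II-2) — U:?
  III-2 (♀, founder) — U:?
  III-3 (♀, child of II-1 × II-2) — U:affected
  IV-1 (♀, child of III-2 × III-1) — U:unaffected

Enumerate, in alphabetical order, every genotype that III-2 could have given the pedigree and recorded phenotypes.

III-2 ∈ {X^UX^U, X^UX^u}

U/I-1 ? ·: X^UX^u|X^uX^u
U/I-2 aff ·: X^uY
U/II-1 aff I-1×I-2: X^uX^u
U/II-2 ? ·: X^uY
U/III-1 ? II-1×II-2: X^uY
U/III-2 ? ·: X^UX^U|X^UX^u
U/III-3 aff II-1×II-2: X^uX^u
U/IV-1 un III-2×III-1: X^UX^u
⇒ U over [I-1,I-2,II-1,II-2,III-1,III-2,III-3,IV-1]: 4 consistent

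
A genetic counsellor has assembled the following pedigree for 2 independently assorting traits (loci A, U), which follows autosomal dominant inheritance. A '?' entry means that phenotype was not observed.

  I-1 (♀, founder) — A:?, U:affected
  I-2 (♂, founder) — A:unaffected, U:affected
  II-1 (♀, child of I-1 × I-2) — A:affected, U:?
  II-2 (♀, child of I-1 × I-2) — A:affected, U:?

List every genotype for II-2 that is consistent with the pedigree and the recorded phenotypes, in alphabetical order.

II-2 ∈ {Aa UU, Aa Uu, Aa uu}

A/I-1 ? ·: Aa|AA
A/I-2 un ·: aa
A/II-1 aff I-1×I-2: Aa
A/II-2 aff I-1×I-2: Aa
⇒ A over [I-1,I-2,II-1,II-2]: 2 consistent
U/I-1 aff ·: Uu|UU
U/I-2 aff ·: Uu|UU
U/II-1 ? I-1×I-2: uu|Uu|UU
U/II-2 ? I-1×I-2: uu|Uu|UU
⇒ U over [I-1,I-2,II-1,II-2]: 18 consistent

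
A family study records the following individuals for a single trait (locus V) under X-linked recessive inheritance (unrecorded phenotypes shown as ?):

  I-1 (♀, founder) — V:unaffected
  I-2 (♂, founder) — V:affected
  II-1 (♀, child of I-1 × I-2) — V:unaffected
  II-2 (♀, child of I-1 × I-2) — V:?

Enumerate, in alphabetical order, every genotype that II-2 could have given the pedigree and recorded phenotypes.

V/I-1 un ·: X^VX^V|X^VX^v
V/I-2 aff ·: X^vY
V/II-1 un I-1×I-2: X^VX^v
V/II-2 ? I-1×I-2: X^VX^v|X^vX^v
⇒ V over [I-1,I-2,II-1,II-2]: 3 consistent

II-2 ∈ {X^VX^v, X^vX^v}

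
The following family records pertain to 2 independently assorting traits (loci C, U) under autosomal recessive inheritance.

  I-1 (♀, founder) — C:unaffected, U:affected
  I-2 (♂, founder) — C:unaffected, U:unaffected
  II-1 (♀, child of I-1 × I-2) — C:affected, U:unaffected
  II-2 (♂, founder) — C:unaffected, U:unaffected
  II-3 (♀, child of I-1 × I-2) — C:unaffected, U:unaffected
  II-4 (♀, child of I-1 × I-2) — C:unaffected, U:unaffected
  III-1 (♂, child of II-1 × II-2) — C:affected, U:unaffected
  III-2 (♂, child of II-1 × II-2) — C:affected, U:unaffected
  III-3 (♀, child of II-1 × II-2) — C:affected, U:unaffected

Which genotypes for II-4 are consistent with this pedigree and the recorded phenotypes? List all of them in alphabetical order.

II-4 ∈ {CC Uu, Cc Uu}

C/I-1 un ·: Cc
C/I-2 un ·: Cc
C/II-1 aff I-1×I-2: cc
C/II-2 un ·: Cc
C/II-3 un I-1×I-2: CC|Cc
C/II-4 un I-1×I-2: CC|Cc
C/III-1 aff II-1×II-2: cc
C/III-2 aff II-1×II-2: cc
C/III-3 aff II-1×II-2: cc
⇒ C over [I-1,I-2,II-1,II-2,II-3,II-4,III-1,III-2,III-3]: 4 consistent
U/I-1 aff ·: uu
U/I-2 un ·: UU|Uu
U/II-1 un I-1×I-2: Uu
U/II-2 un ·: UU|Uu
U/II-3 un I-1×I-2: Uu
U/II-4 un I-1×I-2: Uu
U/III-1 un II-1×II-2: UU|Uu
U/III-2 un II-1×II-2: UU|Uu
U/III-3 un II-1×II-2: UU|Uu
⇒ U over [I-1,I-2,II-1,II-2,II-3,II-4,III-1,III-2,III-3]: 32 consistent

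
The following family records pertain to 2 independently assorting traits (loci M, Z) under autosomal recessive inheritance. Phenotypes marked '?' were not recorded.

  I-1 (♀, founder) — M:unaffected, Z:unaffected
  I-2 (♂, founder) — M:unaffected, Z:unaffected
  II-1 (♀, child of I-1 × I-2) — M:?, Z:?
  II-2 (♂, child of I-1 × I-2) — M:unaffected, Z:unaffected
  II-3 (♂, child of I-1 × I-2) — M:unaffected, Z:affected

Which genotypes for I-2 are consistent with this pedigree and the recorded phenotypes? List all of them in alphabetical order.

I-2 ∈ {MM Zz, Mm Zz}

M/I-1 un ·: MM|Mm
M/I-2 un ·: MM|Mm
M/II-1 ? I-1×I-2: MM|Mm|mm
M/II-2 un I-1×I-2: MM|Mm
M/II-3 un I-1×I-2: MM|Mm
⇒ M over [I-1,I-2,II-1,II-2,II-3]: 29 consistent
Z/I-1 un ·: Zz
Z/I-2 un ·: Zz
Z/II-1 ? I-1×I-2: ZZ|Zz|zz
Z/II-2 un I-1×I-2: ZZ|Zz
Z/II-3 aff I-1×I-2: zz
⇒ Z over [I-1,I-2,II-1,II-2,II-3]: 6 consistent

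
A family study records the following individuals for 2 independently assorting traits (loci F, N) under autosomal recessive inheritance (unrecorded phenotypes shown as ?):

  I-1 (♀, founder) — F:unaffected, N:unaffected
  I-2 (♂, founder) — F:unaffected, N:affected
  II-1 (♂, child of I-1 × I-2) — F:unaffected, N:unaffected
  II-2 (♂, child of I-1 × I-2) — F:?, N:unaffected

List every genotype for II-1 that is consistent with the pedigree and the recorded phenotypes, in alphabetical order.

F/I-1 un ·: FF|Ff
F/I-2 un ·: FF|Ff
F/II-1 un I-1×I-2: FF|Ff
F/II-2 ? I-1×I-2: FF|Ff|ff
⇒ F over [I-1,I-2,II-1,II-2]: 15 consistent
N/I-1 un ·: NN|Nn
N/I-2 aff ·: nn
N/II-1 un I-1×I-2: Nn
N/II-2 un I-1×I-2: Nn
⇒ N over [I-1,I-2,II-1,II-2]: 2 consistent

II-1 ∈ {FF Nn, Ff Nn}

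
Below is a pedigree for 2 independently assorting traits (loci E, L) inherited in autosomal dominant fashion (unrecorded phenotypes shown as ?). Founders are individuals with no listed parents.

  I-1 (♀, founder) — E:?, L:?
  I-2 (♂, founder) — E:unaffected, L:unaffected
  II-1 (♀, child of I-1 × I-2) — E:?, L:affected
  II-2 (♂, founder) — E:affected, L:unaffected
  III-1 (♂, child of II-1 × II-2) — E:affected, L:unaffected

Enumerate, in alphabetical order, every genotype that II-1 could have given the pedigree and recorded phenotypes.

II-1 ∈ {Ee Ll, ee Ll}

E/I-1 ? ·: ee|Ee|EE
E/I-2 un ·: ee
E/II-1 ? I-1×I-2: ee|Ee
E/II-2 aff ·: Ee|EE
E/III-1 aff II-1×II-2: Ee|EE
⇒ E over [I-1,I-2,II-1,II-2,III-1]: 12 consistent
L/I-1 ? ·: Ll|LL
L/I-2 un ·: ll
L/II-1 aff I-1×I-2: Ll
L/II-2 un ·: ll
L/III-1 un II-1×II-2: ll
⇒ L over [I-1,I-2,II-1,II-2,III-1]: 2 consistent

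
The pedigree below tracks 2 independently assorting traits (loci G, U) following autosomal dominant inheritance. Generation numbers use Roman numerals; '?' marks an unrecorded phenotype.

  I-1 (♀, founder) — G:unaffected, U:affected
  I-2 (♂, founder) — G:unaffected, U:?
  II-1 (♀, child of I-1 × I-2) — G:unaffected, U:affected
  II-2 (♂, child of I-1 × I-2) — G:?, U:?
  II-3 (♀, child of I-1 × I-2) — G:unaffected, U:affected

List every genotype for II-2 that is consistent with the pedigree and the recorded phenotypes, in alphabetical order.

II-2 ∈ {gg UU, gg Uu, gg uu}

G/I-1 un ·: gg
G/I-2 un ·: gg
G/II-1 un I-1×I-2: gg
G/II-2 ? I-1×I-2: gg
G/II-3 un I-1×I-2: gg
⇒ G over [I-1,I-2,II-1,II-2,II-3]: 1 consistent
U/I-1 aff ·: Uu|UU
U/I-2 ? ·: uu|Uu|UU
U/II-1 aff I-1×I-2: Uu|UU
U/II-2 ? I-1×I-2: uu|Uu|UU
U/II-3 aff I-1×I-2: Uu|UU
⇒ U over [I-1,I-2,II-1,II-2,II-3]: 32 consistent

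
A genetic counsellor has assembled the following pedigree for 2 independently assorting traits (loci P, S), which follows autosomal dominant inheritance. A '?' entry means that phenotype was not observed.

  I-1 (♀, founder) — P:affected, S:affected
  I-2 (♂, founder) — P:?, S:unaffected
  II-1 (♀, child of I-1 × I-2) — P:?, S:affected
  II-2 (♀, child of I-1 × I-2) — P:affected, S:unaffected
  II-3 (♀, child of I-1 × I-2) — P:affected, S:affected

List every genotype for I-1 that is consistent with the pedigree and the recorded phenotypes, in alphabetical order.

I-1 ∈ {PP Ss, Pp Ss}

P/I-1 aff ·: Pp|PP
P/I-2 ? ·: pp|Pp|PP
P/II-1 ? I-1×I-2: pp|Pp|PP
P/II-2 aff I-1×I-2: Pp|PP
P/II-3 aff I-1×I-2: Pp|PP
⇒ P over [I-1,I-2,II-1,II-2,II-3]: 32 consistent
S/I-1 aff ·: Ss
S/I-2 un ·: ss
S/II-1 aff I-1×I-2: Ss
S/II-2 un I-1×I-2: ss
S/II-3 aff I-1×I-2: Ss
⇒ S over [I-1,I-2,II-1,II-2,II-3]: 1 consistent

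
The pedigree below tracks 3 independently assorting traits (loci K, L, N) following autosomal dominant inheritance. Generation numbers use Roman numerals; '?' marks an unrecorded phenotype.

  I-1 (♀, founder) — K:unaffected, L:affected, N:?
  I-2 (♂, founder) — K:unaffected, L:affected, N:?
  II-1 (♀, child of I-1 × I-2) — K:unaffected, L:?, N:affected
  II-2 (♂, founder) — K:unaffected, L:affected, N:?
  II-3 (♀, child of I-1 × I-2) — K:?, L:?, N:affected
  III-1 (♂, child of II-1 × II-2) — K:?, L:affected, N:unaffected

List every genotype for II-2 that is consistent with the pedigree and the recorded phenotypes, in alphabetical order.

II-2 ∈ {kk LL Nn, kk LL nn, kk Ll Nn, kk Ll nn}

K/I-1 un ·: kk
K/I-2 un ·: kk
K/II-1 un I-1×I-2: kk
K/II-2 un ·: kk
K/II-3 ? I-1×I-2: kk
K/III-1 ? II-1×II-2: kk
⇒ K over [I-1,I-2,II-1,II-2,II-3,III-1]: 1 consistent
L/I-1 aff ·: Ll|LL
L/I-2 aff ·: Ll|LL
L/II-1 ? I-1×I-2: ll|Ll|LL
L/II-2 aff ·: Ll|LL
L/II-3 ? I-1×I-2: ll|Ll|LL
L/III-1 aff II-1×II-2: Ll|LL
⇒ L over [I-1,I-2,II-1,II-2,II-3,III-1]: 58 consistent
N/I-1 ? ·: nn|Nn|NN
N/I-2 ? ·: nn|Nn|NN
N/II-1 aff I-1×I-2: Nn
N/II-2 ? ·: nn|Nn
N/II-3 aff I-1×I-2: Nn|NN
N/III-1 un II-1×II-2: nn
⇒ N over [I-1,I-2,II-1,II-2,II-3,III-1]: 20 consistent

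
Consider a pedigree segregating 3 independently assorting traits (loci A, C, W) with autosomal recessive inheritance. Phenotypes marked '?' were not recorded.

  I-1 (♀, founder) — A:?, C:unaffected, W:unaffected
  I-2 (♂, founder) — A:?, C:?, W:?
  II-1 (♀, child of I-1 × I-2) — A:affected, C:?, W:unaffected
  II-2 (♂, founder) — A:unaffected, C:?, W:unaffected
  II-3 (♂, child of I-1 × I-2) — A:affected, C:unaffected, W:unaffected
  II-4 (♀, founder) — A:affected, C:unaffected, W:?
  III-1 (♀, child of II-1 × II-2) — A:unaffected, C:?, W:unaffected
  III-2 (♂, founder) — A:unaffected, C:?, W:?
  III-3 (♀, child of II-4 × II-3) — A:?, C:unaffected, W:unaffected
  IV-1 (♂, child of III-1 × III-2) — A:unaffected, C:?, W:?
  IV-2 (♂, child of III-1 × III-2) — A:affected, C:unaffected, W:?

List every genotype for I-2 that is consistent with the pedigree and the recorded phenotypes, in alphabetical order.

A/I-1 ? ·: Aa|aa
A/I-2 ? ·: Aa|aa
A/II-1 aff I-1×I-2: aa
A/II-2 un ·: AA|Aa
A/II-3 aff I-1×I-2: aa
A/II-4 aff ·: aa
A/III-1 un II-1×II-2: Aa
A/III-2 un ·: Aa
A/III-3 ? II-4×II-3: aa
A/IV-1 un III-1×III-2: AA|Aa
A/IV-2 aff III-1×III-2: aa
⇒ A over [I-1,I-2,II-1,II-2,II-3,II-4,III-1,III-2,III-3,IV-1,IV-2]: 16 consistent
C/I-1 un ·: CC|Cc
C/I-2 ? ·: CC|Cc|cc
C/II-1 ? I-1×I-2: CC|Cc|cc
C/II-2 ? ·: CC|Cc|cc
C/II-3 un I-1×I-2: CC|Cc
C/II-4 un ·: CC|Cc
C/III-1 ? II-1×II-2: CC|Cc|cc
C/III-2 ? ·: CC|Cc|cc
C/III-3 un II-4×II-3: CC|Cc
C/IV-1 ? III-1×III-2: CC|Cc|cc
C/IV-2 un III-1×III-2: CC|Cc
⇒ C over [I-1,I-2,II-1,II-2,II-3,II-4,III-1,III-2,III-3,IV-1,IV-2]: 2760 consistent
W/I-1 un ·: WW|Ww
W/I-2 ? ·: WW|Ww|ww
W/II-1 un I-1×I-2: WW|Ww
W/II-2 un ·: WW|Ww
W/II-3 un I-1×I-2: WW|Ww
W/II-4 ? ·: WW|Ww|ww
W/III-1 un II-1×II-2: WW|Ww
W/III-2 ? ·: WW|Ww|ww
W/III-3 un II-4×II-3: WW|Ww
W/IV-1 ? III-1×III-2: WW|Ww|ww
W/IV-2 ? III-1×III-2: WW|Ww|ww
⇒ W over [I-1,I-2,II-1,II-2,II-3,II-4,III-1,III-2,III-3,IV-1,IV-2]: 2601 consistent

I-2 ∈ {Aa CC WW, Aa CC Ww, Aa CC ww, Aa Cc WW, Aa Cc Ww, Aa Cc ww, Aa cc WW, Aa cc Ww, Aa cc ww, aa CC WW, aa CC Ww, aa CC ww, aa Cc WW, aa Cc Ww, aa Cc ww, aa cc WW, aa cc Ww, aa cc ww}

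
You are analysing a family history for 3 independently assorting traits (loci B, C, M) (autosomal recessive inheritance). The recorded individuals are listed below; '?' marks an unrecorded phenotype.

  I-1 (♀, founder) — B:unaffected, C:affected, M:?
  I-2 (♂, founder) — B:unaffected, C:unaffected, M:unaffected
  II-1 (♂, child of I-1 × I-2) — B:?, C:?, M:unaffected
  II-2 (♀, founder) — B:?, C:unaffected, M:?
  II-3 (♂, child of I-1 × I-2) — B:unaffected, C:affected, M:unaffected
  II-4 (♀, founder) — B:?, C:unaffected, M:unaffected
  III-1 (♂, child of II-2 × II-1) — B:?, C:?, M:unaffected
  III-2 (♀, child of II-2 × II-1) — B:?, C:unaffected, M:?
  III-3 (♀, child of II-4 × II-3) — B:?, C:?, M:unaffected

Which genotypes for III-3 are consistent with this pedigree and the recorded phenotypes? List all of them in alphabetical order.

B/I-1 un ·: BB|Bb
B/I-2 un ·: BB|Bb
B/II-1 ? I-1×I-2: BB|Bb|bb
B/II-2 ? ·: BB|Bb|bb
B/II-3 un I-1×I-2: BB|Bb
B/II-4 ? ·: BB|Bb|bb
B/III-1 ? II-2×II-1: BB|Bb|bb
B/III-2 ? II-2×II-1: BB|Bb|bb
B/III-3 ? II-4×II-3: BB|Bb|bb
⇒ B over [I-1,I-2,II-1,II-2,II-3,II-4,III-1,III-2,III-3]: 849 consistent
C/I-1 aff ·: cc
C/I-2 un ·: Cc
C/II-1 ? I-1×I-2: Cc|cc
C/II-2 un ·: CC|Cc
C/II-3 aff I-1×I-2: cc
C/II-4 un ·: CC|Cc
C/III-1 ? II-2×II-1: CC|Cc|cc
C/III-2 un II-2×II-1: CC|Cc
C/III-3 ? II-4×II-3: Cc|cc
⇒ C over [I-1,I-2,II-1,II-2,II-3,II-4,III-1,III-2,III-3]: 39 consistent
M/I-1 ? ·: MM|Mm|mm
M/I-2 un ·: MM|Mm
M/II-1 un I-1×I-2: MM|Mm
M/II-2 ? ·: MM|Mm|mm
M/II-3 un I-1×I-2: MM|Mm
M/II-4 un ·: MM|Mm
M/III-1 un II-2×II-1: MM|Mm
M/III-2 ? II-2×II-1: MM|Mm|mm
M/III-3 un II-4×II-3: MM|Mm
⇒ M over [I-1,I-2,II-1,II-2,II-3,II-4,III-1,III-2,III-3]: 492 consistent

III-3 ∈ {BB Cc MM, BB Cc Mm, BB cc MM, BB cc Mm, Bb Cc MM, Bb Cc Mm, Bb cc MM, Bb cc Mm, bb Cc MM, bb Cc Mm, bb cc MM, bb cc Mm}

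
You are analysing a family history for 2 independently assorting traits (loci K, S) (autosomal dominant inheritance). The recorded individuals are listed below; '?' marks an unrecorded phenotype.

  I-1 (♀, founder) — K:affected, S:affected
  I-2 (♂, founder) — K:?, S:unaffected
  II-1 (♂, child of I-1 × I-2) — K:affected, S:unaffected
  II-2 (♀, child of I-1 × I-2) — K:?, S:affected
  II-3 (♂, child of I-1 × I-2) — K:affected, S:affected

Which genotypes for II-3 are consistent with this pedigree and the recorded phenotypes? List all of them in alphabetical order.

K/I-1 aff ·: Kk|KK
K/I-2 ? ·: kk|Kk|KK
K/II-1 aff I-1×I-2: Kk|KK
K/II-2 ? I-1×I-2: kk|Kk|KK
K/II-3 aff I-1×I-2: Kk|KK
⇒ K over [I-1,I-2,II-1,II-2,II-3]: 32 consistent
S/I-1 aff ·: Ss
S/I-2 un ·: ss
S/II-1 un I-1×I-2: ss
S/II-2 aff I-1×I-2: Ss
S/II-3 aff I-1×I-2: Ss
⇒ S over [I-1,I-2,II-1,II-2,II-3]: 1 consistent

II-3 ∈ {KK Ss, Kk Ss}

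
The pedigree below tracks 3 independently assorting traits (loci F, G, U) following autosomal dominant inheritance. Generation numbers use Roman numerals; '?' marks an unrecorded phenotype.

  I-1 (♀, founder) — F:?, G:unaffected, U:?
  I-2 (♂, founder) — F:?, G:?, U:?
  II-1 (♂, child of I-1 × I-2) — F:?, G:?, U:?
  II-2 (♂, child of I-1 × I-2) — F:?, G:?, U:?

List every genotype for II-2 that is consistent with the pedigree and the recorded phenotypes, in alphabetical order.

II-2 ∈ {FF Gg UU, FF Gg Uu, FF Gg uu, FF gg UU, FF gg Uu, FF gg uu, Ff Gg UU, Ff Gg Uu, Ff Gg uu, Ff gg UU, Ff gg Uu, Ff gg uu, ff Gg UU, ff Gg Uu, ff Gg uu, ff gg UU, ff gg Uu, ff gg uu}

F/I-1 ? ·: ff|Ff|FF
F/I-2 ? ·: ff|Ff|FF
F/II-1 ? I-1×I-2: ff|Ff|FF
F/II-2 ? I-1×I-2: ff|Ff|FF
⇒ F over [I-1,I-2,II-1,II-2]: 29 consistent
G/I-1 un ·: gg
G/I-2 ? ·: gg|Gg|GG
G/II-1 ? I-1×I-2: gg|Gg
G/II-2 ? I-1×I-2: gg|Gg
⇒ G over [I-1,I-2,II-1,II-2]: 6 consistent
U/I-1 ? ·: uu|Uu|UU
U/I-2 ? ·: uu|Uu|UU
U/II-1 ? I-1×I-2: uu|Uu|UU
U/II-2 ? I-1×I-2: uu|Uu|UU
⇒ U over [I-1,I-2,II-1,II-2]: 29 consistent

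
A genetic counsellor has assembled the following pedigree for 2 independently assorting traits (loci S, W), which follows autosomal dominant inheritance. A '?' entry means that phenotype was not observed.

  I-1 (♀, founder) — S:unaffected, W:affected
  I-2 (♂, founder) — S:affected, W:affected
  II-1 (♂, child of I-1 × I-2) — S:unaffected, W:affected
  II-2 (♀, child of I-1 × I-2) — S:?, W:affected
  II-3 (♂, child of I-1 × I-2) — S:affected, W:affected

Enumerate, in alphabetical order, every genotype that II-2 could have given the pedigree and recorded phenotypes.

S/I-1 un ·: ss
S/I-2 aff ·: Ss
S/II-1 un I-1×I-2: ss
S/II-2 ? I-1×I-2: ss|Ss
S/II-3 aff I-1×I-2: Ss
⇒ S over [I-1,I-2,II-1,II-2,II-3]: 2 consistent
W/I-1 aff ·: Ww|WW
W/I-2 aff ·: Ww|WW
W/II-1 aff I-1×I-2: Ww|WW
W/II-2 aff I-1×I-2: Ww|WW
W/II-3 aff I-1×I-2: Ww|WW
⇒ W over [I-1,I-2,II-1,II-2,II-3]: 25 consistent

II-2 ∈ {Ss WW, Ss Ww, ss WW, ss Ww}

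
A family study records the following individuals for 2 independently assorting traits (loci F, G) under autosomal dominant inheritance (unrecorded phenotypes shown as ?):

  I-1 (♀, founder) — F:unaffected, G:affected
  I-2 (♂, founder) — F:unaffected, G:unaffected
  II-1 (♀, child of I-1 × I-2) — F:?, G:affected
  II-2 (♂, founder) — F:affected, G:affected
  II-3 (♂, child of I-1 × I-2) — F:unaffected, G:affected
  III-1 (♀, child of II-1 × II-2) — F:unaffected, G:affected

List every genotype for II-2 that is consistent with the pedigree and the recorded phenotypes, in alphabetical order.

II-2 ∈ {Ff GG, Ff Gg}

F/I-1 un ·: ff
F/I-2 un ·: ff
F/II-1 ? I-1×I-2: ff
F/II-2 aff ·: Ff
F/II-3 un I-1×I-2: ff
F/III-1 un II-1×II-2: ff
⇒ F over [I-1,I-2,II-1,II-2,II-3,III-1]: 1 consistent
G/I-1 aff ·: Gg|GG
G/I-2 un ·: gg
G/II-1 aff I-1×I-2: Gg
G/II-2 aff ·: Gg|GG
G/II-3 aff I-1×I-2: Gg
G/III-1 aff II-1×II-2: Gg|GG
⇒ G over [I-1,I-2,II-1,II-2,II-3,III-1]: 8 consistent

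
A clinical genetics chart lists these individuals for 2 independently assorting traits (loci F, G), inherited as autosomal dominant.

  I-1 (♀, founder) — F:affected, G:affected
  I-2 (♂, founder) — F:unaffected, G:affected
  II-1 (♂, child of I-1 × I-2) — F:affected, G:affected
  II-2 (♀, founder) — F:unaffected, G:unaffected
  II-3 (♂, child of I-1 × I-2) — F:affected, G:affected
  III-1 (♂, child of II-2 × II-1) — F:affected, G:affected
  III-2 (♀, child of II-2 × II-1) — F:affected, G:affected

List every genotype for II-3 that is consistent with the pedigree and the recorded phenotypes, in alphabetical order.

II-3 ∈ {Ff GG, Ff Gg}

F/I-1 aff ·: Ff|FF
F/I-2 un ·: ff
F/II-1 aff I-1×I-2: Ff
F/II-2 un ·: ff
F/II-3 aff I-1×I-2: Ff
F/III-1 aff II-2×II-1: Ff
F/III-2 aff II-2×II-1: Ff
⇒ F over [I-1,I-2,II-1,II-2,II-3,III-1,III-2]: 2 consistent
G/I-1 aff ·: Gg|GG
G/I-2 aff ·: Gg|GG
G/II-1 aff I-1×I-2: Gg|GG
G/II-2 un ·: gg
G/II-3 aff I-1×I-2: Gg|GG
G/III-1 aff II-2×II-1: Gg
G/III-2 aff II-2×II-1: Gg
⇒ G over [I-1,I-2,II-1,II-2,II-3,III-1,III-2]: 13 consistent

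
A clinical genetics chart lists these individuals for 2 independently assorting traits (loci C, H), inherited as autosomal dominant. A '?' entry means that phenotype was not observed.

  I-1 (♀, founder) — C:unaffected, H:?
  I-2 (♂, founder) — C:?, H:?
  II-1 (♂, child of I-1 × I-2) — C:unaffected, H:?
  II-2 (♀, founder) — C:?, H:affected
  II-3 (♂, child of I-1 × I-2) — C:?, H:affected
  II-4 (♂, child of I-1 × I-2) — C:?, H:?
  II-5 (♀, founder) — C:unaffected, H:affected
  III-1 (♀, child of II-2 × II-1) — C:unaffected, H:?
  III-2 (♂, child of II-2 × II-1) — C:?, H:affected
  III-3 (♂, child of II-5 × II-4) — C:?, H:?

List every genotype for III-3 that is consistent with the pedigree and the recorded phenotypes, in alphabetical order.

C/I-1 un ·: cc
C/I-2 ? ·: cc|Cc
C/II-1 un I-1×I-2: cc
C/II-2 ? ·: cc|Cc
C/II-3 ? I-1×I-2: cc|Cc
C/II-4 ? I-1×I-2: cc|Cc
C/II-5 un ·: cc
C/III-1 un II-2×II-1: cc
C/III-2 ? II-2×II-1: cc|Cc
C/III-3 ? II-5×II-4: cc|Cc
⇒ C over [I-1,I-2,II-1,II-2,II-3,II-4,II-5,III-1,III-2,III-3]: 21 consistent
H/I-1 ? ·: hh|Hh|HH
H/I-2 ? ·: hh|Hh|HH
H/II-1 ? I-1×I-2: hh|Hh|HH
H/II-2 aff ·: Hh|HH
H/II-3 aff I-1×I-2: Hh|HH
H/II-4 ? I-1×I-2: hh|Hh|HH
H/II-5 aff ·: Hh|HH
H/III-1 ? II-2×II-1: hh|Hh|HH
H/III-2 aff II-2×II-1: Hh|HH
H/III-3 ? II-5×II-4: hh|Hh|HH
⇒ H over [I-1,I-2,II-1,II-2,II-3,II-4,II-5,III-1,III-2,III-3]: 1199 consistent

III-3 ∈ {Cc HH, Cc Hh, Cc hh, cc HH, cc Hh, cc hh}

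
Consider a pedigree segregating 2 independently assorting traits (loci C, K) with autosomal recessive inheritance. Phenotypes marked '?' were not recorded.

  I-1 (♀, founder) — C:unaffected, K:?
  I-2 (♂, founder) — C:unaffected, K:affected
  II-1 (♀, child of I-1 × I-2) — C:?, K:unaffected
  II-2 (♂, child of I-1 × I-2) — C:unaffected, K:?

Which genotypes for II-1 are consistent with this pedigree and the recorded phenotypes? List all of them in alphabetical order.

II-1 ∈ {CC Kk, Cc Kk, cc Kk}

C/I-1 un ·: CC|Cc
C/I-2 un ·: CC|Cc
C/II-1 ? I-1×I-2: CC|Cc|cc
C/II-2 un I-1×I-2: CC|Cc
⇒ C over [I-1,I-2,II-1,II-2]: 15 consistent
K/I-1 ? ·: KK|Kk
K/I-2 aff ·: kk
K/II-1 un I-1×I-2: Kk
K/II-2 ? I-1×I-2: Kk|kk
⇒ K over [I-1,I-2,II-1,II-2]: 3 consistent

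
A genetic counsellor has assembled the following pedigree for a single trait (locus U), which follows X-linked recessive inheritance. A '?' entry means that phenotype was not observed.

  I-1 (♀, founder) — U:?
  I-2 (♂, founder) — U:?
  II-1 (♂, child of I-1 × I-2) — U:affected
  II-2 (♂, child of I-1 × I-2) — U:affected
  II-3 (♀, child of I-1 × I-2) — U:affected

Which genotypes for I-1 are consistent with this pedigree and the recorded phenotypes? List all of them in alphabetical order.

I-1 ∈ {X^UX^u, X^uX^u}

U/I-1 ? ·: X^UX^u|X^uX^u
U/I-2 ? ·: X^uY
U/II-1 aff I-1×I-2: X^uY
U/II-2 aff I-1×I-2: X^uY
U/II-3 aff I-1×I-2: X^uX^u
⇒ U over [I-1,I-2,II-1,II-2,II-3]: 2 consistent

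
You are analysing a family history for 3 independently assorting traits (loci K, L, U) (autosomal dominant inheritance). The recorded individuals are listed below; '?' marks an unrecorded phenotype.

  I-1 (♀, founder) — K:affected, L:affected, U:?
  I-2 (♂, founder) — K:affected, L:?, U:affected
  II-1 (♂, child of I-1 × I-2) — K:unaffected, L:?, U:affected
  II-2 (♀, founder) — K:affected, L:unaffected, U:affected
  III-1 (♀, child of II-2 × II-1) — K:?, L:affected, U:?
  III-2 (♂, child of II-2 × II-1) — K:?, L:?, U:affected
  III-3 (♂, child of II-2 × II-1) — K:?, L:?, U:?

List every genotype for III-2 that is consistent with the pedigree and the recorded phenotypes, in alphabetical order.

K/I-1 aff ·: Kk
K/I-2 aff ·: Kk
K/II-1 un I-1×I-2: kk
K/II-2 aff ·: Kk|KK
K/III-1 ? II-2×II-1: kk|Kk
K/III-2 ? II-2×II-1: kk|Kk
K/III-3 ? II-2×II-1: kk|Kk
⇒ K over [I-1,I-2,II-1,II-2,III-1,III-2,III-3]: 9 consistent
L/I-1 aff ·: Ll|LL
L/I-2 ? ·: ll|Ll|LL
L/II-1 ? I-1×I-2: Ll|LL
L/II-2 un ·: ll
L/III-1 aff II-2×II-1: Ll
L/III-2 ? II-2×II-1: ll|Ll
L/III-3 ? II-2×II-1: ll|Ll
⇒ L over [I-1,I-2,II-1,II-2,III-1,III-2,III-3]: 24 consistent
U/I-1 ? ·: uu|Uu|UU
U/I-2 aff ·: Uu|UU
U/II-1 aff I-1×I-2: Uu|UU
U/II-2 aff ·: Uu|UU
U/III-1 ? II-2×II-1: uu|Uu|UU
U/III-2 aff II-2×II-1: Uu|UU
U/III-3 ? II-2×II-1: uu|Uu|UU
⇒ U over [I-1,I-2,II-1,II-2,III-1,III-2,III-3]: 166 consistent

III-2 ∈ {Kk Ll UU, Kk Ll Uu, Kk ll UU, Kk ll Uu, kk Ll UU, kk Ll Uu, kk ll UU, kk ll Uu}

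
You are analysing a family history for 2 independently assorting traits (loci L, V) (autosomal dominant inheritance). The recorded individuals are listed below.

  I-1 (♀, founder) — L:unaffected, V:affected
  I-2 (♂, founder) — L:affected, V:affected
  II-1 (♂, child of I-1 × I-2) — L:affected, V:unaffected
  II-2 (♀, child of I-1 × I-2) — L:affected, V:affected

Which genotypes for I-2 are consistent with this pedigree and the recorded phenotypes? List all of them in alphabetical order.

I-2 ∈ {LL Vv, Ll Vv}

L/I-1 un ·: ll
L/I-2 aff ·: Ll|LL
L/II-1 aff I-1×I-2: Ll
L/II-2 aff I-1×I-2: Ll
⇒ L over [I-1,I-2,II-1,II-2]: 2 consistent
V/I-1 aff ·: Vv
V/I-2 aff ·: Vv
V/II-1 un I-1×I-2: vv
V/II-2 aff I-1×I-2: Vv|VV
⇒ V over [I-1,I-2,II-1,II-2]: 2 consistent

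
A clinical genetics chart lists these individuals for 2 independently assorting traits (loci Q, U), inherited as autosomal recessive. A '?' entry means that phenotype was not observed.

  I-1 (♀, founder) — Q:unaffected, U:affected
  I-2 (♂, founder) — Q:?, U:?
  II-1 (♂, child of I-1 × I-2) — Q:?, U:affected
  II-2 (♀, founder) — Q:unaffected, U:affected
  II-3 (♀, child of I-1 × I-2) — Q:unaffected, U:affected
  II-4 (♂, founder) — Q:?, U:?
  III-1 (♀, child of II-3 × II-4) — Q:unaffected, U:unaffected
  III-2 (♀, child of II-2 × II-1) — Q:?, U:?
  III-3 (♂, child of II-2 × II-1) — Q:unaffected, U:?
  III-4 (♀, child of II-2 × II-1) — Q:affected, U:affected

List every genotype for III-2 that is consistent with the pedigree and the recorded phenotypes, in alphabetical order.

III-2 ∈ {QQ uu, Qq uu, qq uu}

Q/I-1 un ·: QQ|Qq
Q/I-2 ? ·: QQ|Qq|qq
Q/II-1 ? I-1×I-2: Qq|qq
Q/II-2 un ·: Qq
Q/II-3 un I-1×I-2: QQ|Qq
Q/II-4 ? ·: QQ|Qq|qq
Q/III-1 un II-3×II-4: QQ|Qq
Q/III-2 ? II-2×II-1: QQ|Qq|qq
Q/III-3 un II-2×II-1: QQ|Qq
Q/III-4 aff II-2×II-1: qq
⇒ Q over [I-1,I-2,II-1,II-2,II-3,II-4,III-1,III-2,III-3,III-4]: 250 consistent
U/I-1 aff ·: uu
U/I-2 ? ·: Uu|uu
U/II-1 aff I-1×I-2: uu
U/II-2 aff ·: uu
U/II-3 aff I-1×I-2: uu
U/II-4 ? ·: UU|Uu
U/III-1 un II-3×II-4: Uu
U/III-2 ? II-2×II-1: uu
U/III-3 ? II-2×II-1: uu
U/III-4 aff II-2×II-1: uu
⇒ U over [I-1,I-2,II-1,II-2,II-3,II-4,III-1,III-2,III-3,III-4]: 4 consistent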